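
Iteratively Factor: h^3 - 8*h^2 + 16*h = (h - 4)*(h^2 - 4*h) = h*(h - 4)*(h - 4)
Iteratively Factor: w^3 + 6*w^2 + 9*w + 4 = (w + 1)*(w^2 + 5*w + 4) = (w + 1)^2*(w + 4)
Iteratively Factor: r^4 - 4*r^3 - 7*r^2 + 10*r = (r)*(r^3 - 4*r^2 - 7*r + 10) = r*(r + 2)*(r^2 - 6*r + 5) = r*(r - 5)*(r + 2)*(r - 1)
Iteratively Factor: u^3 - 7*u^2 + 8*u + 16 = (u - 4)*(u^2 - 3*u - 4) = (u - 4)*(u + 1)*(u - 4)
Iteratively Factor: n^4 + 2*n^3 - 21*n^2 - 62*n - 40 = (n - 5)*(n^3 + 7*n^2 + 14*n + 8) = (n - 5)*(n + 1)*(n^2 + 6*n + 8) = (n - 5)*(n + 1)*(n + 4)*(n + 2)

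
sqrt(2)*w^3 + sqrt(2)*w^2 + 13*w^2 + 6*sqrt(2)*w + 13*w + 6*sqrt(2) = (w + 1)*(w + 6*sqrt(2))*(sqrt(2)*w + 1)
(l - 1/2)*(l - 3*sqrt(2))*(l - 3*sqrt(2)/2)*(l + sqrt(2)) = l^4 - 7*sqrt(2)*l^3/2 - l^3/2 + 7*sqrt(2)*l^2/4 + 9*sqrt(2)*l - 9*sqrt(2)/2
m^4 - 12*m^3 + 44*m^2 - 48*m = m*(m - 6)*(m - 4)*(m - 2)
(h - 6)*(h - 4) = h^2 - 10*h + 24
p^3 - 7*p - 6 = (p - 3)*(p + 1)*(p + 2)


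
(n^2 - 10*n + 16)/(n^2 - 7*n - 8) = (n - 2)/(n + 1)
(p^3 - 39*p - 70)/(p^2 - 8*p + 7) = (p^2 + 7*p + 10)/(p - 1)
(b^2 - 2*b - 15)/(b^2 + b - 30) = (b + 3)/(b + 6)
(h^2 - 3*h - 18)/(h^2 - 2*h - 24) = (h + 3)/(h + 4)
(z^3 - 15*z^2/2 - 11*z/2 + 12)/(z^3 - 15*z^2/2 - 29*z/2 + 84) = (2*z^2 + z - 3)/(2*z^2 + z - 21)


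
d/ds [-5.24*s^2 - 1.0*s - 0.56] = -10.48*s - 1.0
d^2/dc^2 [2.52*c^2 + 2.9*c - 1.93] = 5.04000000000000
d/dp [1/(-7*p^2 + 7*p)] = (2*p - 1)/(7*p^2*(p - 1)^2)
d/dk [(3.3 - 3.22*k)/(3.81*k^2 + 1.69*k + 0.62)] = (12.2682*k^2 - 25.146*k - 7.5734)/(14.5161*k^4 + 12.8778*k^3 + 7.5805*k^2 + 2.0956*k + 0.3844)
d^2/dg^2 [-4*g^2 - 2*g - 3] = -8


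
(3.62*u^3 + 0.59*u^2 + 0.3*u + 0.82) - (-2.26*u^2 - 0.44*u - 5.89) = 3.62*u^3 + 2.85*u^2 + 0.74*u + 6.71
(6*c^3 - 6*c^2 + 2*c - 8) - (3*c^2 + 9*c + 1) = 6*c^3 - 9*c^2 - 7*c - 9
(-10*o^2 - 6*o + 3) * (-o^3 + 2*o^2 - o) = 10*o^5 - 14*o^4 - 5*o^3 + 12*o^2 - 3*o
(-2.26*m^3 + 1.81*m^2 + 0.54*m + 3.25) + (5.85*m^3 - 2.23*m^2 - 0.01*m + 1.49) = 3.59*m^3 - 0.42*m^2 + 0.53*m + 4.74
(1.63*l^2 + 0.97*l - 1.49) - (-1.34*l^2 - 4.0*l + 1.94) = 2.97*l^2 + 4.97*l - 3.43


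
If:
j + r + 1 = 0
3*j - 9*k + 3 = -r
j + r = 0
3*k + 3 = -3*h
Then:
No Solution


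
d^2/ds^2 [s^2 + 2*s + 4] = 2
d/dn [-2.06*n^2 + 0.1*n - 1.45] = 0.1 - 4.12*n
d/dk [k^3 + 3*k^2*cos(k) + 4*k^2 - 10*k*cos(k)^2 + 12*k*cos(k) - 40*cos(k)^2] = -3*k^2*sin(k) + 3*k^2 - 12*k*sin(k) + 10*k*sin(2*k) + 6*k*cos(k) + 8*k + 40*sin(2*k) - 10*cos(k)^2 + 12*cos(k)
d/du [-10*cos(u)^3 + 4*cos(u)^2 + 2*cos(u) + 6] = 2*(15*cos(u)^2 - 4*cos(u) - 1)*sin(u)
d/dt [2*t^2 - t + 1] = 4*t - 1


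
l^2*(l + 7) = l^3 + 7*l^2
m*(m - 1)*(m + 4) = m^3 + 3*m^2 - 4*m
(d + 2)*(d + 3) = d^2 + 5*d + 6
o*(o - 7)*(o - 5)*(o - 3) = o^4 - 15*o^3 + 71*o^2 - 105*o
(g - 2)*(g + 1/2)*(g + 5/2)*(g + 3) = g^4 + 4*g^3 - 7*g^2/4 - 67*g/4 - 15/2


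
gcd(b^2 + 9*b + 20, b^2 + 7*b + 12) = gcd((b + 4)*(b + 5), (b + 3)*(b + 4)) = b + 4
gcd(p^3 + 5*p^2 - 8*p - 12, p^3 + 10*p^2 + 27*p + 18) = p^2 + 7*p + 6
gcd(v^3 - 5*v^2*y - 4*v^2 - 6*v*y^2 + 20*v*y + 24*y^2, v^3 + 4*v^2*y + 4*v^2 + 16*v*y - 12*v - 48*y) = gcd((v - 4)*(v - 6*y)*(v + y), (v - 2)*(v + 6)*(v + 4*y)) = 1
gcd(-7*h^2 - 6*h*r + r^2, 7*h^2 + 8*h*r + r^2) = h + r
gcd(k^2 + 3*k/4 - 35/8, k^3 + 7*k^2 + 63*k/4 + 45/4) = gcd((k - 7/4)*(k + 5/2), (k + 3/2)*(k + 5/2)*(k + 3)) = k + 5/2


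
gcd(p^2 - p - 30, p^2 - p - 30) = p^2 - p - 30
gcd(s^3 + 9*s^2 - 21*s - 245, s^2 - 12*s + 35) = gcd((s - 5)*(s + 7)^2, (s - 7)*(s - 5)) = s - 5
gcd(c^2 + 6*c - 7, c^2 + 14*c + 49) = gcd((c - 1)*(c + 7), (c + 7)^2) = c + 7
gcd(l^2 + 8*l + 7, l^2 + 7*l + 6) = l + 1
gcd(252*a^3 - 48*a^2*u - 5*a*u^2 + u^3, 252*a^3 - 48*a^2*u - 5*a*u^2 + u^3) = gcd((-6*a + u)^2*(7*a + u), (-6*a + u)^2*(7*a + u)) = 252*a^3 - 48*a^2*u - 5*a*u^2 + u^3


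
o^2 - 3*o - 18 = (o - 6)*(o + 3)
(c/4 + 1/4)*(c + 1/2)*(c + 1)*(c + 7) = c^4/4 + 19*c^3/8 + 39*c^2/8 + 29*c/8 + 7/8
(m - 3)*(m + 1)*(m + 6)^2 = m^4 + 10*m^3 + 9*m^2 - 108*m - 108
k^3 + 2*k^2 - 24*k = k*(k - 4)*(k + 6)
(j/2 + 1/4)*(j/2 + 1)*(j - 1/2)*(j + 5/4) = j^4/4 + 13*j^3/16 + 9*j^2/16 - 13*j/64 - 5/32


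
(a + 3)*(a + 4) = a^2 + 7*a + 12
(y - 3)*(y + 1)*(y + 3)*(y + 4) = y^4 + 5*y^3 - 5*y^2 - 45*y - 36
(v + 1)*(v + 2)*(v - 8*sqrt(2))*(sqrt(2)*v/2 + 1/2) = sqrt(2)*v^4/2 - 15*v^3/2 + 3*sqrt(2)*v^3/2 - 45*v^2/2 - 3*sqrt(2)*v^2 - 12*sqrt(2)*v - 15*v - 8*sqrt(2)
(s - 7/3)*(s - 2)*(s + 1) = s^3 - 10*s^2/3 + s/3 + 14/3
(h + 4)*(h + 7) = h^2 + 11*h + 28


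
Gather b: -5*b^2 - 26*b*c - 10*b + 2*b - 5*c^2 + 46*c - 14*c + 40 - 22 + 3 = -5*b^2 + b*(-26*c - 8) - 5*c^2 + 32*c + 21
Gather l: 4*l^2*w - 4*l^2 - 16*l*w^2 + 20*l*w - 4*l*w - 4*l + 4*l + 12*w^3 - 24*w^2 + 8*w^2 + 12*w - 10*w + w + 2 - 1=l^2*(4*w - 4) + l*(-16*w^2 + 16*w) + 12*w^3 - 16*w^2 + 3*w + 1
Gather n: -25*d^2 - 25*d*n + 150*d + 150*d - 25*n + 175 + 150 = -25*d^2 + 300*d + n*(-25*d - 25) + 325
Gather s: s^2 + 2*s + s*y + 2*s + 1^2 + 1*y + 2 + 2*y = s^2 + s*(y + 4) + 3*y + 3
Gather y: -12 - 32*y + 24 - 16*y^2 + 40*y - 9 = -16*y^2 + 8*y + 3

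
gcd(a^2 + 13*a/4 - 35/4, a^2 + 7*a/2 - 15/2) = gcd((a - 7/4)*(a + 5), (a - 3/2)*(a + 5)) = a + 5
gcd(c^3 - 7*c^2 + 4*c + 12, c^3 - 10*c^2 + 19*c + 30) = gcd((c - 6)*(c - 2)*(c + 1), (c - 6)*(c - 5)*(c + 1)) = c^2 - 5*c - 6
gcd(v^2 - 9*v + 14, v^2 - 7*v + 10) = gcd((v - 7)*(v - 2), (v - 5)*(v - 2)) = v - 2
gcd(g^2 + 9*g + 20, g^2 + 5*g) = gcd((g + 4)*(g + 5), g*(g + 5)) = g + 5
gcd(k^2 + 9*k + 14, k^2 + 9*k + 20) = 1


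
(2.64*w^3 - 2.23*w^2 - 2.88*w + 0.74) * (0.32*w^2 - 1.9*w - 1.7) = 0.8448*w^5 - 5.7296*w^4 - 1.1726*w^3 + 9.4998*w^2 + 3.49*w - 1.258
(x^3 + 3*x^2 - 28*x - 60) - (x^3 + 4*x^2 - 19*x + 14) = -x^2 - 9*x - 74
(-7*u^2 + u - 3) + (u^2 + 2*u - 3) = -6*u^2 + 3*u - 6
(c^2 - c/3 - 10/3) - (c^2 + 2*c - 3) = -7*c/3 - 1/3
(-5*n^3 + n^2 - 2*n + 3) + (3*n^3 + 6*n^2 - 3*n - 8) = -2*n^3 + 7*n^2 - 5*n - 5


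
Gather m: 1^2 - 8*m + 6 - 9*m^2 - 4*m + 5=-9*m^2 - 12*m + 12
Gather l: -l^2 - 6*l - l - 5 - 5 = -l^2 - 7*l - 10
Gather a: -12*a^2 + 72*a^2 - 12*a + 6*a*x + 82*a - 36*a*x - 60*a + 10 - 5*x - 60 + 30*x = 60*a^2 + a*(10 - 30*x) + 25*x - 50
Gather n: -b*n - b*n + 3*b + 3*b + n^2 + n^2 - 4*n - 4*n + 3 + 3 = 6*b + 2*n^2 + n*(-2*b - 8) + 6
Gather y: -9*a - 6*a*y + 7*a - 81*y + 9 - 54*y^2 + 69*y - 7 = -2*a - 54*y^2 + y*(-6*a - 12) + 2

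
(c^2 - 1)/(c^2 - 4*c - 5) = (c - 1)/(c - 5)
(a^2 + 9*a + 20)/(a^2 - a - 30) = (a + 4)/(a - 6)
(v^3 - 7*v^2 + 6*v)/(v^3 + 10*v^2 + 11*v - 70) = v*(v^2 - 7*v + 6)/(v^3 + 10*v^2 + 11*v - 70)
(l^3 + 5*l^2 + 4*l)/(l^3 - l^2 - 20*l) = (l + 1)/(l - 5)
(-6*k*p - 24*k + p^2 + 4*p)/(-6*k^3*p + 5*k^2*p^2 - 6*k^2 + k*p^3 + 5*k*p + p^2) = (-6*k*p - 24*k + p^2 + 4*p)/(-6*k^3*p + 5*k^2*p^2 - 6*k^2 + k*p^3 + 5*k*p + p^2)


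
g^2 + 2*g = g*(g + 2)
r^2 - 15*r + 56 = (r - 8)*(r - 7)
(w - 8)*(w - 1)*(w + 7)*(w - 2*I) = w^4 - 2*w^3 - 2*I*w^3 - 55*w^2 + 4*I*w^2 + 56*w + 110*I*w - 112*I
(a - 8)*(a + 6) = a^2 - 2*a - 48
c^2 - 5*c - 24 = (c - 8)*(c + 3)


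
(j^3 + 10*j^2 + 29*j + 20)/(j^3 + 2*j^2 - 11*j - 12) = (j + 5)/(j - 3)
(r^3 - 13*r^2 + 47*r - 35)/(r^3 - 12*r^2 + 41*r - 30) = (r - 7)/(r - 6)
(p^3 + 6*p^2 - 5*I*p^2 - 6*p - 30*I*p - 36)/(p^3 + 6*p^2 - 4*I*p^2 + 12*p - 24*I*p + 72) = (p^2 - 5*I*p - 6)/(p^2 - 4*I*p + 12)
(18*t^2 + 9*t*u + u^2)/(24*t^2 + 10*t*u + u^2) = (3*t + u)/(4*t + u)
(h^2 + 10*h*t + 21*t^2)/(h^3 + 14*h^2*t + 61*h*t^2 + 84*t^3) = 1/(h + 4*t)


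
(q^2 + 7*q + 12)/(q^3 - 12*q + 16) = (q + 3)/(q^2 - 4*q + 4)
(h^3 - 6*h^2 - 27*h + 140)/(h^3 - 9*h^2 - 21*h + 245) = (h - 4)/(h - 7)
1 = 1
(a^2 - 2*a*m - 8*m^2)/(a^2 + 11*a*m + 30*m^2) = (a^2 - 2*a*m - 8*m^2)/(a^2 + 11*a*m + 30*m^2)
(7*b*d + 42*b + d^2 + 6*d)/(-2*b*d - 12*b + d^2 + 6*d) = (-7*b - d)/(2*b - d)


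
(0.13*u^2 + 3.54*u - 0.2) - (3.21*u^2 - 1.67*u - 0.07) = -3.08*u^2 + 5.21*u - 0.13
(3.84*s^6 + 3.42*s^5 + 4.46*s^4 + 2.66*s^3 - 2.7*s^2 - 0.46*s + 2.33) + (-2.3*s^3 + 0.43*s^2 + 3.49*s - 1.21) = 3.84*s^6 + 3.42*s^5 + 4.46*s^4 + 0.36*s^3 - 2.27*s^2 + 3.03*s + 1.12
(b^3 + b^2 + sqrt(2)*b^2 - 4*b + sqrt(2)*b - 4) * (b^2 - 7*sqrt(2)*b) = b^5 - 6*sqrt(2)*b^4 + b^4 - 18*b^3 - 6*sqrt(2)*b^3 - 18*b^2 + 28*sqrt(2)*b^2 + 28*sqrt(2)*b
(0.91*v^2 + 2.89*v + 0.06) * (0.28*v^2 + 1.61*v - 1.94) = 0.2548*v^4 + 2.2743*v^3 + 2.9043*v^2 - 5.51*v - 0.1164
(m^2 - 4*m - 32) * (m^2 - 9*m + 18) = m^4 - 13*m^3 + 22*m^2 + 216*m - 576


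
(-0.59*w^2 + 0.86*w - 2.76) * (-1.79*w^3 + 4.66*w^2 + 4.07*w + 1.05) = 1.0561*w^5 - 4.2888*w^4 + 6.5467*w^3 - 9.9809*w^2 - 10.3302*w - 2.898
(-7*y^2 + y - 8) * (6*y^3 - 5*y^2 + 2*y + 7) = -42*y^5 + 41*y^4 - 67*y^3 - 7*y^2 - 9*y - 56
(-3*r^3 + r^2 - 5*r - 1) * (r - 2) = -3*r^4 + 7*r^3 - 7*r^2 + 9*r + 2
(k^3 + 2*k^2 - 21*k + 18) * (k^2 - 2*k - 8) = k^5 - 33*k^3 + 44*k^2 + 132*k - 144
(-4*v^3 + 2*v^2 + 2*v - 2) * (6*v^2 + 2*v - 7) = -24*v^5 + 4*v^4 + 44*v^3 - 22*v^2 - 18*v + 14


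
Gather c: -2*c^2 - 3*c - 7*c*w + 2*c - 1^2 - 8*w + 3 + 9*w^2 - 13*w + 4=-2*c^2 + c*(-7*w - 1) + 9*w^2 - 21*w + 6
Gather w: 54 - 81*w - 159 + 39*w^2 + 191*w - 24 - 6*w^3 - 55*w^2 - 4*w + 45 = -6*w^3 - 16*w^2 + 106*w - 84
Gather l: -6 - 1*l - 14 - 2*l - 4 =-3*l - 24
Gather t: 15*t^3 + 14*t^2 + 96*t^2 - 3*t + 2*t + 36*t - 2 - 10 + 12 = 15*t^3 + 110*t^2 + 35*t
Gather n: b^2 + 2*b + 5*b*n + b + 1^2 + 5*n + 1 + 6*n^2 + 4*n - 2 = b^2 + 3*b + 6*n^2 + n*(5*b + 9)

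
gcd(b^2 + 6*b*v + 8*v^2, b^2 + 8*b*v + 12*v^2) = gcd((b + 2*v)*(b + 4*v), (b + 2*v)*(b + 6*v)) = b + 2*v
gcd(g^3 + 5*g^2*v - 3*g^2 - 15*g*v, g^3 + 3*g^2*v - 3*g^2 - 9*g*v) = g^2 - 3*g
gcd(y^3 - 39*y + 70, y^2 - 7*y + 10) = y^2 - 7*y + 10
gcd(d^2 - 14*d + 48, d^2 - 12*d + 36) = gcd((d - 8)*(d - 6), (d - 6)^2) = d - 6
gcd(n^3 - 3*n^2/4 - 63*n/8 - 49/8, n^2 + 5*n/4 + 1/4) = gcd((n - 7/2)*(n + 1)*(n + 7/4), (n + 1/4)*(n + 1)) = n + 1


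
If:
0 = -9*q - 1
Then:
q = -1/9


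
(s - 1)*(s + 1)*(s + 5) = s^3 + 5*s^2 - s - 5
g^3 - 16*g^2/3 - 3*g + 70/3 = (g - 5)*(g - 7/3)*(g + 2)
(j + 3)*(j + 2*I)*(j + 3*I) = j^3 + 3*j^2 + 5*I*j^2 - 6*j + 15*I*j - 18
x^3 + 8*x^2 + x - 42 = (x - 2)*(x + 3)*(x + 7)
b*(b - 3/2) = b^2 - 3*b/2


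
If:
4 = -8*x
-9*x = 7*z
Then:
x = -1/2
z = 9/14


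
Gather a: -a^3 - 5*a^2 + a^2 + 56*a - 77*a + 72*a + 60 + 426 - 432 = -a^3 - 4*a^2 + 51*a + 54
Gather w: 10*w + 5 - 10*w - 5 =0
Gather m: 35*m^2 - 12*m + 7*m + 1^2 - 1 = 35*m^2 - 5*m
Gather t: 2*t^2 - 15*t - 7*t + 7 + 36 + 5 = 2*t^2 - 22*t + 48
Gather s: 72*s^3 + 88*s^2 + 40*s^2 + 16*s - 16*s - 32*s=72*s^3 + 128*s^2 - 32*s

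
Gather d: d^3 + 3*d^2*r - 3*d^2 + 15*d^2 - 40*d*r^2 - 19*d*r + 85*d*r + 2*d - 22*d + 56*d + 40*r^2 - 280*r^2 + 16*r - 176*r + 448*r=d^3 + d^2*(3*r + 12) + d*(-40*r^2 + 66*r + 36) - 240*r^2 + 288*r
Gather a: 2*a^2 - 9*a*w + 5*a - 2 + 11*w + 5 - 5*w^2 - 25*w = 2*a^2 + a*(5 - 9*w) - 5*w^2 - 14*w + 3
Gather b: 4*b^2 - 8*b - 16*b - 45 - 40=4*b^2 - 24*b - 85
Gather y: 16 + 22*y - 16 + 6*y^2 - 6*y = 6*y^2 + 16*y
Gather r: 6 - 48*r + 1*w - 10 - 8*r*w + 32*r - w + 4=r*(-8*w - 16)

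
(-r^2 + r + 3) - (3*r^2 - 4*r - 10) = -4*r^2 + 5*r + 13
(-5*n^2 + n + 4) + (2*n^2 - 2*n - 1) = -3*n^2 - n + 3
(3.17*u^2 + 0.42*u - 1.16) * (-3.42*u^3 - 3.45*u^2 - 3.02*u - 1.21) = -10.8414*u^5 - 12.3729*u^4 - 7.0552*u^3 - 1.1021*u^2 + 2.995*u + 1.4036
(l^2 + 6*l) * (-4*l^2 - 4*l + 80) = -4*l^4 - 28*l^3 + 56*l^2 + 480*l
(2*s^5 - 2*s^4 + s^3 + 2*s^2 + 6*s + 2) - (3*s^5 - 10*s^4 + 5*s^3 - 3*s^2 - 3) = -s^5 + 8*s^4 - 4*s^3 + 5*s^2 + 6*s + 5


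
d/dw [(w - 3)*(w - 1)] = 2*w - 4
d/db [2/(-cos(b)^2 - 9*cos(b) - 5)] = -2*(2*cos(b) + 9)*sin(b)/(cos(b)^2 + 9*cos(b) + 5)^2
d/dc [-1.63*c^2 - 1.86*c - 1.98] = -3.26*c - 1.86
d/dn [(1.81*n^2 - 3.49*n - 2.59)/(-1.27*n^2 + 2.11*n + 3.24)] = (-0.613200000000003*n^2 + 5.1502*n - 5.8427)/(1.6129*n^4 - 5.3594*n^3 - 3.7775*n^2 + 13.6728*n + 10.4976)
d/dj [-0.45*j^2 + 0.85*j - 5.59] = 0.85 - 0.9*j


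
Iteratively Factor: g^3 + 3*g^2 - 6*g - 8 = (g - 2)*(g^2 + 5*g + 4) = (g - 2)*(g + 4)*(g + 1)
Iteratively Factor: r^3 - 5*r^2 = (r - 5)*(r^2) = r*(r - 5)*(r)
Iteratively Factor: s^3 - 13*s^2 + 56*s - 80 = (s - 5)*(s^2 - 8*s + 16) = (s - 5)*(s - 4)*(s - 4)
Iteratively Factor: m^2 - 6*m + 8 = (m - 4)*(m - 2)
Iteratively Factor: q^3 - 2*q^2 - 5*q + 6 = (q - 1)*(q^2 - q - 6) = (q - 3)*(q - 1)*(q + 2)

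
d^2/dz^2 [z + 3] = 0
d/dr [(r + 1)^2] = 2*r + 2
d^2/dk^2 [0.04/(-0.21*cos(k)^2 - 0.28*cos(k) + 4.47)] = (0.007056*(1 - cos(k)^2)^2 + 0.007056*cos(k)^3 + 0.156856*cos(k)^2 + 0.035952*cos(k) - 0.088424)/(0.21*cos(k)^2 + 0.28*cos(k) - 4.47)^3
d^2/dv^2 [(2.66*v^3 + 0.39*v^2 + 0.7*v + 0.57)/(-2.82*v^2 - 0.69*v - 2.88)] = (-2.8421709430404e-14*v^5 + 31.058424*v^3 - 39.908376*v^2 - 104.92254*v + 5.028318)/(22.425768*v^6 + 16.461468*v^5 + 72.736542*v^4 + 33.951933*v^3 + 74.284128*v^2 + 17.169408*v + 23.887872)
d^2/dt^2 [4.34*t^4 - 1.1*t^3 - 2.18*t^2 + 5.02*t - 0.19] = 52.08*t^2 - 6.6*t - 4.36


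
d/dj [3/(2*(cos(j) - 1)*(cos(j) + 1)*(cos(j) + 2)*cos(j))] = 3*(2*cos(j)^3 + 3*cos(j)^2 - cos(j) - 1)/((cos(j) + 2)^2*sin(j)^3*cos(j)^2)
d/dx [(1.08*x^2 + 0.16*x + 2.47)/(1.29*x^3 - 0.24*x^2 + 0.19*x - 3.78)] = (-1.3932*x^4 - 0.4128*x^3 - 9.3153*x^2 - 6.9792*x - 1.0741)/(1.6641*x^6 - 0.6192*x^5 + 0.5478*x^4 - 9.8436*x^3 + 1.8505*x^2 - 1.4364*x + 14.2884)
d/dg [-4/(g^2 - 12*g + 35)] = 8*(g - 6)/(g^2 - 12*g + 35)^2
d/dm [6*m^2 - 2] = 12*m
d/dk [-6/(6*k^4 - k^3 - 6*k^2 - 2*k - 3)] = 6*(24*k^3 - 3*k^2 - 12*k - 2)/(-6*k^4 + k^3 + 6*k^2 + 2*k + 3)^2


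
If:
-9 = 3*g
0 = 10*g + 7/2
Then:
No Solution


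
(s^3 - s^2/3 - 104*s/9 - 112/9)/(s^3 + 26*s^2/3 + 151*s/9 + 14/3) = (3*s^2 - 8*s - 16)/(3*s^2 + 19*s + 6)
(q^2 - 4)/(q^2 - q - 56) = (4 - q^2)/(-q^2 + q + 56)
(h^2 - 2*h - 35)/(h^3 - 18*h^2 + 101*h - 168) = (h + 5)/(h^2 - 11*h + 24)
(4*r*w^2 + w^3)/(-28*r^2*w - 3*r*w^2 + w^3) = -w/(7*r - w)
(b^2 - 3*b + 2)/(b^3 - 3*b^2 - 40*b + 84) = (b - 1)/(b^2 - b - 42)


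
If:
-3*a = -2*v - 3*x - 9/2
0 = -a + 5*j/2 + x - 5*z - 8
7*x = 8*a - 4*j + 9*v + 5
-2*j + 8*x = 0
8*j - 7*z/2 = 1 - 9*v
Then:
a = 29437/30020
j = 4797/7505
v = -6117/6004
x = 4797/30020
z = -21683/15010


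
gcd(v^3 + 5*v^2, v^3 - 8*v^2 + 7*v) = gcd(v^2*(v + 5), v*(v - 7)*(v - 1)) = v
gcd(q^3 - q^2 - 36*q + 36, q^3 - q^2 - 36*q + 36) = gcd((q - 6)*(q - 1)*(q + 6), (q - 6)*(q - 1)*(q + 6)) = q^3 - q^2 - 36*q + 36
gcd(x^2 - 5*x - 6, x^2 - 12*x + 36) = x - 6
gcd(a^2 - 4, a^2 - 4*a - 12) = a + 2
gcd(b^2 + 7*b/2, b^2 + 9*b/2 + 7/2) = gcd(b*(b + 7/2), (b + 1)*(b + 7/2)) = b + 7/2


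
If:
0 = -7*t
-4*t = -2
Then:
No Solution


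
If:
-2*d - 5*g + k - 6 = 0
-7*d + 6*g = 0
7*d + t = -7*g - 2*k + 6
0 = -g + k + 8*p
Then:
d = -6*t/185 - 36/185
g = -7*t/185 - 42/185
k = 828/185 - 47*t/185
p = t/37 - 87/148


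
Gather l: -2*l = -2*l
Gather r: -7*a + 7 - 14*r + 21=-7*a - 14*r + 28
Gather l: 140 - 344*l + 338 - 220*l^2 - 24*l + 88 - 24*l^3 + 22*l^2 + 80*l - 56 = -24*l^3 - 198*l^2 - 288*l + 510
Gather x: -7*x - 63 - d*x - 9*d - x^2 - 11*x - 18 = -9*d - x^2 + x*(-d - 18) - 81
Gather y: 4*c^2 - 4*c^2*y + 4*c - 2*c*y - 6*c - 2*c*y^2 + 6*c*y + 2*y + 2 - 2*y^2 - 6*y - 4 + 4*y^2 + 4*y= 4*c^2 - 2*c + y^2*(2 - 2*c) + y*(-4*c^2 + 4*c) - 2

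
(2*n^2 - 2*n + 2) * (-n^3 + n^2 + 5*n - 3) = -2*n^5 + 4*n^4 + 6*n^3 - 14*n^2 + 16*n - 6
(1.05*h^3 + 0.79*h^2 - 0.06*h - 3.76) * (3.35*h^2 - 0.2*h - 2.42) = 3.5175*h^5 + 2.4365*h^4 - 2.9*h^3 - 14.4958*h^2 + 0.8972*h + 9.0992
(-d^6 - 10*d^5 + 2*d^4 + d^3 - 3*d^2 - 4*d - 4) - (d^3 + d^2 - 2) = -d^6 - 10*d^5 + 2*d^4 - 4*d^2 - 4*d - 2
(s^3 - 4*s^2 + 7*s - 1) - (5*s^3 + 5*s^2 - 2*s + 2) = -4*s^3 - 9*s^2 + 9*s - 3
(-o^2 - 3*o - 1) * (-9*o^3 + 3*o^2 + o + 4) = 9*o^5 + 24*o^4 - o^3 - 10*o^2 - 13*o - 4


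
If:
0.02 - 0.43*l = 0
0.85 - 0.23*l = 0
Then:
No Solution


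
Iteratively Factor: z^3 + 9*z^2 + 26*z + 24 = (z + 4)*(z^2 + 5*z + 6) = (z + 3)*(z + 4)*(z + 2)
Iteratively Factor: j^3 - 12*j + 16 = (j + 4)*(j^2 - 4*j + 4) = (j - 2)*(j + 4)*(j - 2)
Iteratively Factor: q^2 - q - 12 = (q + 3)*(q - 4)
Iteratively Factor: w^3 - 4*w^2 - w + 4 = (w + 1)*(w^2 - 5*w + 4) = (w - 4)*(w + 1)*(w - 1)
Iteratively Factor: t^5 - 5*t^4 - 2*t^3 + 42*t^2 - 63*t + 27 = (t - 1)*(t^4 - 4*t^3 - 6*t^2 + 36*t - 27) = (t - 1)^2*(t^3 - 3*t^2 - 9*t + 27) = (t - 3)*(t - 1)^2*(t^2 - 9) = (t - 3)^2*(t - 1)^2*(t + 3)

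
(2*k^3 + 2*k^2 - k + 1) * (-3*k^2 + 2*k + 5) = -6*k^5 - 2*k^4 + 17*k^3 + 5*k^2 - 3*k + 5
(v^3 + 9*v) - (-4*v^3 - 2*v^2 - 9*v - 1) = 5*v^3 + 2*v^2 + 18*v + 1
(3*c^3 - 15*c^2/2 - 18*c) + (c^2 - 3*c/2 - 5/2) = 3*c^3 - 13*c^2/2 - 39*c/2 - 5/2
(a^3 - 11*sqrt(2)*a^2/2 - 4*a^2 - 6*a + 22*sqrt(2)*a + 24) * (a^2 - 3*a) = a^5 - 11*sqrt(2)*a^4/2 - 7*a^4 + 6*a^3 + 77*sqrt(2)*a^3/2 - 66*sqrt(2)*a^2 + 42*a^2 - 72*a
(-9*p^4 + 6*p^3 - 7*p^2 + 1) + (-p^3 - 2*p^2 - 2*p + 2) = -9*p^4 + 5*p^3 - 9*p^2 - 2*p + 3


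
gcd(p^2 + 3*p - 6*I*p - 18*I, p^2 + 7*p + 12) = p + 3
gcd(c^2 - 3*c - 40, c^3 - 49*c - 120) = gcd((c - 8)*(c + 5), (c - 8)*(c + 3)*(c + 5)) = c^2 - 3*c - 40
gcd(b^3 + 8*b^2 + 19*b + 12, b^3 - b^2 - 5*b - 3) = b + 1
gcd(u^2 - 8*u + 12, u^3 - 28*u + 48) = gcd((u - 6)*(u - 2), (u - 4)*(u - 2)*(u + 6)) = u - 2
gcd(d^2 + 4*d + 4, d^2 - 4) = d + 2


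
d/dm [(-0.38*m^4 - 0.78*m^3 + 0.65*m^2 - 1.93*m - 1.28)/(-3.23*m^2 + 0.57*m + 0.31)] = (2.4548*m^5 + 1.8696*m^4 - 1.3604*m^3 - 6.5888*m^2 - 7.8658*m + 0.1313)/(10.4329*m^4 - 3.6822*m^3 - 1.6777*m^2 + 0.3534*m + 0.0961)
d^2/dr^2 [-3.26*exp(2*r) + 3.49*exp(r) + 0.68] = (3.49 - 13.04*exp(r))*exp(r)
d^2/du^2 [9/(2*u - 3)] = 72/(2*u - 3)^3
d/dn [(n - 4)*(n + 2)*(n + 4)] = 3*n^2 + 4*n - 16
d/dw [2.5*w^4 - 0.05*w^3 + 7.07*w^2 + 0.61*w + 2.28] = 10.0*w^3 - 0.15*w^2 + 14.14*w + 0.61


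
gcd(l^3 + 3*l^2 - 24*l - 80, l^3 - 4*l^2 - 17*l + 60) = l^2 - l - 20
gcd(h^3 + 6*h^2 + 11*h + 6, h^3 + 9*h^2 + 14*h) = h + 2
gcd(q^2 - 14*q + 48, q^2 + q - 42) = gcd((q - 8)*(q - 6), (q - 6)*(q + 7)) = q - 6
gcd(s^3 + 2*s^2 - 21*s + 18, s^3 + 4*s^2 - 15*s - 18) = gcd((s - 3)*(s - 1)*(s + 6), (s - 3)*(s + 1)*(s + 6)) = s^2 + 3*s - 18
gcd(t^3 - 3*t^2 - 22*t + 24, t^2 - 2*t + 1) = t - 1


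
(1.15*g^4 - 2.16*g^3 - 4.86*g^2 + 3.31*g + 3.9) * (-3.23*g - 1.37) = -3.7145*g^5 + 5.4013*g^4 + 18.657*g^3 - 4.0331*g^2 - 17.1317*g - 5.343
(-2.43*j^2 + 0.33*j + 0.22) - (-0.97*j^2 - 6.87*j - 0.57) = -1.46*j^2 + 7.2*j + 0.79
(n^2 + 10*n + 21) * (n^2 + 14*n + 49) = n^4 + 24*n^3 + 210*n^2 + 784*n + 1029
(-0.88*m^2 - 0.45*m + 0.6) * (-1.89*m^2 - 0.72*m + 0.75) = 1.6632*m^4 + 1.4841*m^3 - 1.47*m^2 - 0.7695*m + 0.45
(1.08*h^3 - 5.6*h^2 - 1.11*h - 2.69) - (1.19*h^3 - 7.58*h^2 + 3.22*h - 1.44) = -0.11*h^3 + 1.98*h^2 - 4.33*h - 1.25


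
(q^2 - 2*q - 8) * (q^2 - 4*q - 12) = q^4 - 6*q^3 - 12*q^2 + 56*q + 96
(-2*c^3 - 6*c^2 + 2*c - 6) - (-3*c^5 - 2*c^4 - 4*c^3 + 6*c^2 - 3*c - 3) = 3*c^5 + 2*c^4 + 2*c^3 - 12*c^2 + 5*c - 3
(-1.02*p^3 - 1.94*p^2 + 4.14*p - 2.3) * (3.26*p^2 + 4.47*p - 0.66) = -3.3252*p^5 - 10.8838*p^4 + 5.4978*p^3 + 12.2882*p^2 - 13.0134*p + 1.518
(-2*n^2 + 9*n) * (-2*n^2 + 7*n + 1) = 4*n^4 - 32*n^3 + 61*n^2 + 9*n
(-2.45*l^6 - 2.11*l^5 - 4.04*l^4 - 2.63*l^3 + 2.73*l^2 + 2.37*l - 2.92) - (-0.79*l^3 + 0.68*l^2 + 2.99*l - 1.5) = -2.45*l^6 - 2.11*l^5 - 4.04*l^4 - 1.84*l^3 + 2.05*l^2 - 0.62*l - 1.42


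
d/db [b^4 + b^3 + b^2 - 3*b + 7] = 4*b^3 + 3*b^2 + 2*b - 3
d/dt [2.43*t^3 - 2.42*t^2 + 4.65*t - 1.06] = 7.29*t^2 - 4.84*t + 4.65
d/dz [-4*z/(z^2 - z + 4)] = 4*(z^2 - 4)/(z^4 - 2*z^3 + 9*z^2 - 8*z + 16)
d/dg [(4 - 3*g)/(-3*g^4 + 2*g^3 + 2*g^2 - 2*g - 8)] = (-27*g^4 + 60*g^3 - 18*g^2 - 16*g + 32)/(9*g^8 - 12*g^7 - 8*g^6 + 20*g^5 + 44*g^4 - 40*g^3 - 28*g^2 + 32*g + 64)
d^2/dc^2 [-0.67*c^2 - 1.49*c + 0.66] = -1.34000000000000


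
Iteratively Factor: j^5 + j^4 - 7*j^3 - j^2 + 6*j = (j - 2)*(j^4 + 3*j^3 - j^2 - 3*j) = (j - 2)*(j + 1)*(j^3 + 2*j^2 - 3*j) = (j - 2)*(j + 1)*(j + 3)*(j^2 - j) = j*(j - 2)*(j + 1)*(j + 3)*(j - 1)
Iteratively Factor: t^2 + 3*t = (t + 3)*(t)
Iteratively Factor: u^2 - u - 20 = (u - 5)*(u + 4)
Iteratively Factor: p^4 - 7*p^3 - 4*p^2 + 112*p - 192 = (p - 3)*(p^3 - 4*p^2 - 16*p + 64) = (p - 4)*(p - 3)*(p^2 - 16) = (p - 4)*(p - 3)*(p + 4)*(p - 4)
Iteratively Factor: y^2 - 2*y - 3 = (y - 3)*(y + 1)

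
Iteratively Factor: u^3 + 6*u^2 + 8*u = (u)*(u^2 + 6*u + 8) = u*(u + 2)*(u + 4)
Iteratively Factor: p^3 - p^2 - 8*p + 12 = (p - 2)*(p^2 + p - 6) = (p - 2)*(p + 3)*(p - 2)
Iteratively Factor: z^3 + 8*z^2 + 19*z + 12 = (z + 3)*(z^2 + 5*z + 4) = (z + 3)*(z + 4)*(z + 1)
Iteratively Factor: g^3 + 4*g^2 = (g)*(g^2 + 4*g) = g^2*(g + 4)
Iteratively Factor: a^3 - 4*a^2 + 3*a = (a - 1)*(a^2 - 3*a) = (a - 3)*(a - 1)*(a)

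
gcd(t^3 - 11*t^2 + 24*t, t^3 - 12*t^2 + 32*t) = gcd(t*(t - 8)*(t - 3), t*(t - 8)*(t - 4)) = t^2 - 8*t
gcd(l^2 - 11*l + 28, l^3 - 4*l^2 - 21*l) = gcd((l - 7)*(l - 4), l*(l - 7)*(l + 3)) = l - 7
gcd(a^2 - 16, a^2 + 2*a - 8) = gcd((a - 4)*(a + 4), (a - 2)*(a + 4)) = a + 4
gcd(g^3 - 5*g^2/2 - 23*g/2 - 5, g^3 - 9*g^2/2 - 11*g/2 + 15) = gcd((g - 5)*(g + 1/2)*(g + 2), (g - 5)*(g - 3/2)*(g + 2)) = g^2 - 3*g - 10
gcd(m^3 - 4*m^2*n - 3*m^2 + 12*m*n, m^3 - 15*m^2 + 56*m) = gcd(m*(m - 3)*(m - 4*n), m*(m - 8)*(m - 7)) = m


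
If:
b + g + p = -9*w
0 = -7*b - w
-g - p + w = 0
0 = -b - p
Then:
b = 0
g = 0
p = 0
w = 0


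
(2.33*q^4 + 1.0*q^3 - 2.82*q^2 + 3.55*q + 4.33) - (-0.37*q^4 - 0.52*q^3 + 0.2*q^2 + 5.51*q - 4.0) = 2.7*q^4 + 1.52*q^3 - 3.02*q^2 - 1.96*q + 8.33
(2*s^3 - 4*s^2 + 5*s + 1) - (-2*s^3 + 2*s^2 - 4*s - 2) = 4*s^3 - 6*s^2 + 9*s + 3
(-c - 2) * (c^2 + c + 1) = -c^3 - 3*c^2 - 3*c - 2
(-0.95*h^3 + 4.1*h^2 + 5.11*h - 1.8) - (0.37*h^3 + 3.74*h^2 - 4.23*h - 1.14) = -1.32*h^3 + 0.359999999999999*h^2 + 9.34*h - 0.66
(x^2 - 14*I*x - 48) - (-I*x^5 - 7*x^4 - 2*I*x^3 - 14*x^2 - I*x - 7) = I*x^5 + 7*x^4 + 2*I*x^3 + 15*x^2 - 13*I*x - 41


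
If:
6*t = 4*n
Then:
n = 3*t/2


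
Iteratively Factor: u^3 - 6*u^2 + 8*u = (u - 2)*(u^2 - 4*u) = (u - 4)*(u - 2)*(u)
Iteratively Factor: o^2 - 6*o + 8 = (o - 4)*(o - 2)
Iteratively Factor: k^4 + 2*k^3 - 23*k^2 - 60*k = (k - 5)*(k^3 + 7*k^2 + 12*k) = k*(k - 5)*(k^2 + 7*k + 12) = k*(k - 5)*(k + 3)*(k + 4)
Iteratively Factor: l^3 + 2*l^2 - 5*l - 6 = (l - 2)*(l^2 + 4*l + 3) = (l - 2)*(l + 3)*(l + 1)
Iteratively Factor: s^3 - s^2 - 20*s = (s + 4)*(s^2 - 5*s) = (s - 5)*(s + 4)*(s)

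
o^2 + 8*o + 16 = (o + 4)^2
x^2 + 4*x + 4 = (x + 2)^2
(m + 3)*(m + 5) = m^2 + 8*m + 15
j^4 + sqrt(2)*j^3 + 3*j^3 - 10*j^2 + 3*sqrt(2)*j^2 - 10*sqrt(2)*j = j*(j - 2)*(j + 5)*(j + sqrt(2))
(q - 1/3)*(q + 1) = q^2 + 2*q/3 - 1/3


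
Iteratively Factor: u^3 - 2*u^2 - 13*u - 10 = (u + 2)*(u^2 - 4*u - 5) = (u + 1)*(u + 2)*(u - 5)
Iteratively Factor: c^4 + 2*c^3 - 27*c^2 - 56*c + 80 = (c - 1)*(c^3 + 3*c^2 - 24*c - 80) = (c - 1)*(c + 4)*(c^2 - c - 20) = (c - 1)*(c + 4)^2*(c - 5)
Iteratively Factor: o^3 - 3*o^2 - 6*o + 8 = (o - 4)*(o^2 + o - 2) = (o - 4)*(o + 2)*(o - 1)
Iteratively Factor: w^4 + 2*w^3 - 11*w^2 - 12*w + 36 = (w - 2)*(w^3 + 4*w^2 - 3*w - 18) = (w - 2)*(w + 3)*(w^2 + w - 6) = (w - 2)^2*(w + 3)*(w + 3)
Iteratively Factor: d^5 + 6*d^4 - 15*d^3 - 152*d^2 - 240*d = (d)*(d^4 + 6*d^3 - 15*d^2 - 152*d - 240) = d*(d + 4)*(d^3 + 2*d^2 - 23*d - 60) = d*(d + 3)*(d + 4)*(d^2 - d - 20) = d*(d - 5)*(d + 3)*(d + 4)*(d + 4)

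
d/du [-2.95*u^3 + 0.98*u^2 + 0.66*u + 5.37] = -8.85*u^2 + 1.96*u + 0.66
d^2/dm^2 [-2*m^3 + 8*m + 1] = -12*m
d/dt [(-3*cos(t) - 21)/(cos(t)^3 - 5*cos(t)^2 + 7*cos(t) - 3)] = 6*(sin(t)^2 - 9*cos(t) + 25)*sin(t)/((cos(t) - 3)^2*(cos(t) - 1)^3)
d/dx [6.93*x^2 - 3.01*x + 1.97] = 13.86*x - 3.01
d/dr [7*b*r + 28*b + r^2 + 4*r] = 7*b + 2*r + 4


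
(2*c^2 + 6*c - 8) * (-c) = -2*c^3 - 6*c^2 + 8*c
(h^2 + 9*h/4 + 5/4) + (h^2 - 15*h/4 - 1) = 2*h^2 - 3*h/2 + 1/4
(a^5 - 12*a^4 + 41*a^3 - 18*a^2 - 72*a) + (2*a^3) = a^5 - 12*a^4 + 43*a^3 - 18*a^2 - 72*a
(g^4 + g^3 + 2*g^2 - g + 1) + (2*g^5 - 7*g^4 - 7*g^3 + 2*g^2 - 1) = 2*g^5 - 6*g^4 - 6*g^3 + 4*g^2 - g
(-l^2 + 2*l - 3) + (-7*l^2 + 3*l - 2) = -8*l^2 + 5*l - 5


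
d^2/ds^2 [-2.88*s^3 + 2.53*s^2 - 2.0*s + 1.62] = 5.06 - 17.28*s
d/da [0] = 0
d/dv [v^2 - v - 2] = 2*v - 1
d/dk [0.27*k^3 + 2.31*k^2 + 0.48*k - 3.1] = 0.81*k^2 + 4.62*k + 0.48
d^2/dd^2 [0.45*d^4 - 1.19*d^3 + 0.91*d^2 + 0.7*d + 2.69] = 5.4*d^2 - 7.14*d + 1.82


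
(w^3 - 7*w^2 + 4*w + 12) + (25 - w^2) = w^3 - 8*w^2 + 4*w + 37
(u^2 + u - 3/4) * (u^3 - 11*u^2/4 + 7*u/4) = u^5 - 7*u^4/4 - 7*u^3/4 + 61*u^2/16 - 21*u/16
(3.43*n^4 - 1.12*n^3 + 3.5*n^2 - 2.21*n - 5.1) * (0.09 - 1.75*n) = -6.0025*n^5 + 2.2687*n^4 - 6.2258*n^3 + 4.1825*n^2 + 8.7261*n - 0.459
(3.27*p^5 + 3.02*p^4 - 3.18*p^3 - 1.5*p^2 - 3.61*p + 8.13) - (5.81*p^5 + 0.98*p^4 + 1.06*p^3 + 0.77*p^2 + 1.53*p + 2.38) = -2.54*p^5 + 2.04*p^4 - 4.24*p^3 - 2.27*p^2 - 5.14*p + 5.75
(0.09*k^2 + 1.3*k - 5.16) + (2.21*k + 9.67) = 0.09*k^2 + 3.51*k + 4.51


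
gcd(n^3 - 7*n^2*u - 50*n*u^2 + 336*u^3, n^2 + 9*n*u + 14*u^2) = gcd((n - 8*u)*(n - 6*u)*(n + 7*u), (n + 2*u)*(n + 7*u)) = n + 7*u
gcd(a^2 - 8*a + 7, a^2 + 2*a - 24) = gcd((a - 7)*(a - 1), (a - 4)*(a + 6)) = 1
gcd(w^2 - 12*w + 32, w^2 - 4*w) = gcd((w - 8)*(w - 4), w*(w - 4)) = w - 4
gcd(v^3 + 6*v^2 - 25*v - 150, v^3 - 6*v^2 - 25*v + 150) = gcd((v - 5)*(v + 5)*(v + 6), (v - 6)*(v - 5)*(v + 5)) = v^2 - 25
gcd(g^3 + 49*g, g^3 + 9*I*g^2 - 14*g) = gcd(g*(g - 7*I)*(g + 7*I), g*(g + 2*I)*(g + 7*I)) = g^2 + 7*I*g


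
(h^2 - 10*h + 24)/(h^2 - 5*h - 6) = (h - 4)/(h + 1)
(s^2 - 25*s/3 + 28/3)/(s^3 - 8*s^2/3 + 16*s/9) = 3*(s - 7)/(s*(3*s - 4))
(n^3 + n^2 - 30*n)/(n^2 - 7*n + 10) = n*(n + 6)/(n - 2)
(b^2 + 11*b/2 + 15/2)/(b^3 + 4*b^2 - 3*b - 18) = (b + 5/2)/(b^2 + b - 6)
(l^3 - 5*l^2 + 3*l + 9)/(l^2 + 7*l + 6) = (l^2 - 6*l + 9)/(l + 6)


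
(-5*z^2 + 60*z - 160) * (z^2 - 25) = -5*z^4 + 60*z^3 - 35*z^2 - 1500*z + 4000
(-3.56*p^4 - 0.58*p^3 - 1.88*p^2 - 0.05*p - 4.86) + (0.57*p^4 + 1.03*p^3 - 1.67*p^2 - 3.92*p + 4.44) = -2.99*p^4 + 0.45*p^3 - 3.55*p^2 - 3.97*p - 0.42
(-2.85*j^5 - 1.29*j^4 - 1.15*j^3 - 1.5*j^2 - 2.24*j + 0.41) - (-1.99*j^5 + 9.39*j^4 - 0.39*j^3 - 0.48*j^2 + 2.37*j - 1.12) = -0.86*j^5 - 10.68*j^4 - 0.76*j^3 - 1.02*j^2 - 4.61*j + 1.53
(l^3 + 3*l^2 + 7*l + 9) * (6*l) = 6*l^4 + 18*l^3 + 42*l^2 + 54*l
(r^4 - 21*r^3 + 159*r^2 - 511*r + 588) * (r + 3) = r^5 - 18*r^4 + 96*r^3 - 34*r^2 - 945*r + 1764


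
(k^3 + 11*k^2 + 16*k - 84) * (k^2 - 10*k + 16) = k^5 + k^4 - 78*k^3 - 68*k^2 + 1096*k - 1344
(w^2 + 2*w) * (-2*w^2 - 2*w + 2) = -2*w^4 - 6*w^3 - 2*w^2 + 4*w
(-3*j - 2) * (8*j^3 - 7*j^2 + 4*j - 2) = -24*j^4 + 5*j^3 + 2*j^2 - 2*j + 4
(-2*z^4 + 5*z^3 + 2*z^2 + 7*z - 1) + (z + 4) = -2*z^4 + 5*z^3 + 2*z^2 + 8*z + 3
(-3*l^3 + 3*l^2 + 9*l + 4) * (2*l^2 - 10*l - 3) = -6*l^5 + 36*l^4 - 3*l^3 - 91*l^2 - 67*l - 12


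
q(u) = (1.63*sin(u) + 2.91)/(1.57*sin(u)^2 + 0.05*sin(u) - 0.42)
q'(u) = (-3.14*sin(u)*cos(u) - 0.05*cos(u))*(1.63*sin(u) + 2.91)/(1.57*sin(u)^2 + 0.05*sin(u) - 0.42)^2 + 1.63*cos(u)/(1.57*sin(u)^2 + 0.05*sin(u) - 0.42) = (-9.1374*sin(u) + 1.27955*cos(2*u) - 2.10965)*cos(u)/(1.57*sin(u)^2 + 0.05*sin(u) - 0.42)^2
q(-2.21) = 2.91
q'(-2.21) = -9.53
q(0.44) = -31.65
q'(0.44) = -361.91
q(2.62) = -700.79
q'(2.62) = 184963.28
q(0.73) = 12.83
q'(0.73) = -61.89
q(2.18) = 6.27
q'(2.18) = 12.54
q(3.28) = -6.76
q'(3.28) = -2.40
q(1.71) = 3.87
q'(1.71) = 1.26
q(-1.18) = 1.60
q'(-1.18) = 2.70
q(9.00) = -26.98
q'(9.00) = 260.11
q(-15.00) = 8.75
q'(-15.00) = -68.50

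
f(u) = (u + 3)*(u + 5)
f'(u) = 2*u + 8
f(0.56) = 19.79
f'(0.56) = 9.12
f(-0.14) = 13.90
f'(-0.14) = 7.72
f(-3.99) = -1.00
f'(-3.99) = 0.02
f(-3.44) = -0.69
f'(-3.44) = 1.12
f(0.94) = 23.40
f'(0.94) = 9.88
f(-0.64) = 10.29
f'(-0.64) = 6.72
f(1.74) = 31.95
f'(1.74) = 11.48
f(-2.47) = 1.34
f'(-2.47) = 3.06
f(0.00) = 15.00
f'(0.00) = 8.00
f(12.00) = 255.00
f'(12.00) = 32.00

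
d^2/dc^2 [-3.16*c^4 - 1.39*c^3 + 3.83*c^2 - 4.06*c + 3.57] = -37.92*c^2 - 8.34*c + 7.66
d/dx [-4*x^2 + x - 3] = 1 - 8*x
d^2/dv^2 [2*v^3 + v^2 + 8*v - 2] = 12*v + 2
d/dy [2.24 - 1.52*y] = -1.52000000000000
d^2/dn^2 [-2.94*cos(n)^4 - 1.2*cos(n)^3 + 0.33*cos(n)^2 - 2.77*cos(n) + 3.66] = 47.04*cos(n)^4 + 10.8*cos(n)^3 - 36.6*cos(n)^2 - 4.43*cos(n) + 0.659999999999997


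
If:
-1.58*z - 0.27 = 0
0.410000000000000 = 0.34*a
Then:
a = 1.21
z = -0.17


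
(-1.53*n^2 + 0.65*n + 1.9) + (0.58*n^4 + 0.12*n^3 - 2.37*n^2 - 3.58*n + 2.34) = 0.58*n^4 + 0.12*n^3 - 3.9*n^2 - 2.93*n + 4.24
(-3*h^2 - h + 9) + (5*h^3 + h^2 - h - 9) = 5*h^3 - 2*h^2 - 2*h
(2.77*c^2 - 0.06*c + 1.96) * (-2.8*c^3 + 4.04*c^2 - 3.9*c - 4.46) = -7.756*c^5 + 11.3588*c^4 - 16.5334*c^3 - 4.2018*c^2 - 7.3764*c - 8.7416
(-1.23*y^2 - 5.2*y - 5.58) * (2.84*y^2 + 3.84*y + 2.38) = -3.4932*y^4 - 19.4912*y^3 - 38.7426*y^2 - 33.8032*y - 13.2804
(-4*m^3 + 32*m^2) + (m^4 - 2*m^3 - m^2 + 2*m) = m^4 - 6*m^3 + 31*m^2 + 2*m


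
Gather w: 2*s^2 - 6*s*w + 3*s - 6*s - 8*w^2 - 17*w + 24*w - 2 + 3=2*s^2 - 3*s - 8*w^2 + w*(7 - 6*s) + 1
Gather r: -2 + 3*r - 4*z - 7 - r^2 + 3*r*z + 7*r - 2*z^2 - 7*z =-r^2 + r*(3*z + 10) - 2*z^2 - 11*z - 9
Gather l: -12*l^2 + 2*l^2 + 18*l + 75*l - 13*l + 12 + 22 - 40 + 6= -10*l^2 + 80*l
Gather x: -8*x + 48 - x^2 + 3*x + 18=-x^2 - 5*x + 66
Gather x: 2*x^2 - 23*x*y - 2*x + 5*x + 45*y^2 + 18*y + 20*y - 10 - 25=2*x^2 + x*(3 - 23*y) + 45*y^2 + 38*y - 35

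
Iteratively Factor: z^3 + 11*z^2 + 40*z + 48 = (z + 4)*(z^2 + 7*z + 12) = (z + 3)*(z + 4)*(z + 4)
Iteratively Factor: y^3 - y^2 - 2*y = (y + 1)*(y^2 - 2*y) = y*(y + 1)*(y - 2)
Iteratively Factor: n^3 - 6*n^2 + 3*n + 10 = (n - 5)*(n^2 - n - 2) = (n - 5)*(n - 2)*(n + 1)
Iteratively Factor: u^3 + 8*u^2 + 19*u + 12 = (u + 4)*(u^2 + 4*u + 3) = (u + 3)*(u + 4)*(u + 1)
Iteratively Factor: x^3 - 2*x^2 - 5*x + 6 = (x - 1)*(x^2 - x - 6) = (x - 3)*(x - 1)*(x + 2)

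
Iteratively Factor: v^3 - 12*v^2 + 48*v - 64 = (v - 4)*(v^2 - 8*v + 16) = (v - 4)^2*(v - 4)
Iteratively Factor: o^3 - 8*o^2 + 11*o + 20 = (o - 5)*(o^2 - 3*o - 4) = (o - 5)*(o - 4)*(o + 1)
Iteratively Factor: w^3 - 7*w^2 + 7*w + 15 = (w - 5)*(w^2 - 2*w - 3) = (w - 5)*(w + 1)*(w - 3)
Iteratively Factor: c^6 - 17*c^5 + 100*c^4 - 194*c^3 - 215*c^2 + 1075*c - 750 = (c - 3)*(c^5 - 14*c^4 + 58*c^3 - 20*c^2 - 275*c + 250) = (c - 5)*(c - 3)*(c^4 - 9*c^3 + 13*c^2 + 45*c - 50) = (c - 5)*(c - 3)*(c - 1)*(c^3 - 8*c^2 + 5*c + 50) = (c - 5)^2*(c - 3)*(c - 1)*(c^2 - 3*c - 10) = (c - 5)^3*(c - 3)*(c - 1)*(c + 2)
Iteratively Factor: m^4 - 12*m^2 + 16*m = (m)*(m^3 - 12*m + 16) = m*(m - 2)*(m^2 + 2*m - 8) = m*(m - 2)^2*(m + 4)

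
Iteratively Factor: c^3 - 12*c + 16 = (c - 2)*(c^2 + 2*c - 8) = (c - 2)^2*(c + 4)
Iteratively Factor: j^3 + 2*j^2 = (j)*(j^2 + 2*j) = j^2*(j + 2)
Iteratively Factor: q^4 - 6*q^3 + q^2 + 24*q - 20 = (q - 2)*(q^3 - 4*q^2 - 7*q + 10) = (q - 5)*(q - 2)*(q^2 + q - 2) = (q - 5)*(q - 2)*(q + 2)*(q - 1)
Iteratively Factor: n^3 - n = (n - 1)*(n^2 + n) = n*(n - 1)*(n + 1)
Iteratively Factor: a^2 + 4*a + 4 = (a + 2)*(a + 2)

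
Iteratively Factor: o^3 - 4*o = (o - 2)*(o^2 + 2*o) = (o - 2)*(o + 2)*(o)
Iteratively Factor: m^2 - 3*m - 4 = (m - 4)*(m + 1)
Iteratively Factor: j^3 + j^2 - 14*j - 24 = (j + 3)*(j^2 - 2*j - 8) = (j - 4)*(j + 3)*(j + 2)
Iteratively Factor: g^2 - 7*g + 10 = (g - 2)*(g - 5)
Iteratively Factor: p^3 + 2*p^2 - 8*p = (p + 4)*(p^2 - 2*p) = (p - 2)*(p + 4)*(p)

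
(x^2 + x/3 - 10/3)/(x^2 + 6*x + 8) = (x - 5/3)/(x + 4)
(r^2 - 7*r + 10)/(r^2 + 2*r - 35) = (r - 2)/(r + 7)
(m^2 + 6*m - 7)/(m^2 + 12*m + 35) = (m - 1)/(m + 5)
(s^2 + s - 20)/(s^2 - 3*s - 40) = (s - 4)/(s - 8)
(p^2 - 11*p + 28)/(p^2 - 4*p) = (p - 7)/p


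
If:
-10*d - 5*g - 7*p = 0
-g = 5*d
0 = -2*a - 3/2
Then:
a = -3/4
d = 7*p/15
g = -7*p/3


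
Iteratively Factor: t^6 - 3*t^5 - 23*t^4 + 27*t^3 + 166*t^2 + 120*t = (t + 1)*(t^5 - 4*t^4 - 19*t^3 + 46*t^2 + 120*t) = (t + 1)*(t + 3)*(t^4 - 7*t^3 + 2*t^2 + 40*t) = (t + 1)*(t + 2)*(t + 3)*(t^3 - 9*t^2 + 20*t) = (t - 4)*(t + 1)*(t + 2)*(t + 3)*(t^2 - 5*t) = (t - 5)*(t - 4)*(t + 1)*(t + 2)*(t + 3)*(t)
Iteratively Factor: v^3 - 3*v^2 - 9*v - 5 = (v + 1)*(v^2 - 4*v - 5) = (v + 1)^2*(v - 5)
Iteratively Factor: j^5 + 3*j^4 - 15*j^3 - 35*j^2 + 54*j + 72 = (j - 2)*(j^4 + 5*j^3 - 5*j^2 - 45*j - 36) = (j - 2)*(j + 3)*(j^3 + 2*j^2 - 11*j - 12) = (j - 3)*(j - 2)*(j + 3)*(j^2 + 5*j + 4) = (j - 3)*(j - 2)*(j + 1)*(j + 3)*(j + 4)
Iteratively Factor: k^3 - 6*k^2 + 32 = (k - 4)*(k^2 - 2*k - 8) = (k - 4)^2*(k + 2)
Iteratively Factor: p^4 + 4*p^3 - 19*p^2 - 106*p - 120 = (p - 5)*(p^3 + 9*p^2 + 26*p + 24) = (p - 5)*(p + 4)*(p^2 + 5*p + 6) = (p - 5)*(p + 3)*(p + 4)*(p + 2)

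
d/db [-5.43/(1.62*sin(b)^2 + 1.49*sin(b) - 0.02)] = (17.5932*sin(b) + 8.0907)*cos(b)/(1.62*sin(b)^2 + 1.49*sin(b) - 0.02)^2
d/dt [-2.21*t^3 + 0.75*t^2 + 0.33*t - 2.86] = -6.63*t^2 + 1.5*t + 0.33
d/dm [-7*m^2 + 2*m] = 2 - 14*m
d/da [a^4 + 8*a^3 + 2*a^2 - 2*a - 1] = 4*a^3 + 24*a^2 + 4*a - 2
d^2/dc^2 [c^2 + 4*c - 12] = 2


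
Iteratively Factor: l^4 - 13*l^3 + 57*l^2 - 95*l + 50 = (l - 5)*(l^3 - 8*l^2 + 17*l - 10) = (l - 5)*(l - 2)*(l^2 - 6*l + 5) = (l - 5)*(l - 2)*(l - 1)*(l - 5)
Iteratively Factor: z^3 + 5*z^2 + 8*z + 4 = (z + 2)*(z^2 + 3*z + 2) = (z + 2)^2*(z + 1)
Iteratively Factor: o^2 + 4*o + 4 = (o + 2)*(o + 2)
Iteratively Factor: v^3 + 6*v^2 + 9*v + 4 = (v + 1)*(v^2 + 5*v + 4) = (v + 1)^2*(v + 4)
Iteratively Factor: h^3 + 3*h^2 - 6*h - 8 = (h - 2)*(h^2 + 5*h + 4) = (h - 2)*(h + 4)*(h + 1)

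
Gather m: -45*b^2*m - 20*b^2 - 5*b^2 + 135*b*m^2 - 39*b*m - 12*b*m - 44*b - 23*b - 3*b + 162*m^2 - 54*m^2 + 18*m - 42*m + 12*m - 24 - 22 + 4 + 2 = -25*b^2 - 70*b + m^2*(135*b + 108) + m*(-45*b^2 - 51*b - 12) - 40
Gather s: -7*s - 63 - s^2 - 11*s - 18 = -s^2 - 18*s - 81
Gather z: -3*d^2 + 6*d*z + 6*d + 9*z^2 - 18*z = -3*d^2 + 6*d + 9*z^2 + z*(6*d - 18)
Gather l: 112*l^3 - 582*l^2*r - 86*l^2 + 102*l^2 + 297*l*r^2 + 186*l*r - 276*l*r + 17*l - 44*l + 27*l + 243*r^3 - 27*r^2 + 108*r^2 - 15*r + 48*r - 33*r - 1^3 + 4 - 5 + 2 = 112*l^3 + l^2*(16 - 582*r) + l*(297*r^2 - 90*r) + 243*r^3 + 81*r^2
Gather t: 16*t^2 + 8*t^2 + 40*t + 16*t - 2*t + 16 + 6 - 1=24*t^2 + 54*t + 21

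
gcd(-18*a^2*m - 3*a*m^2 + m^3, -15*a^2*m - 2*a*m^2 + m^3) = 3*a*m + m^2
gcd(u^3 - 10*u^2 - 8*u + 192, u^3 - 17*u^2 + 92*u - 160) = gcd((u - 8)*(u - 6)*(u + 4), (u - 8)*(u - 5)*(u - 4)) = u - 8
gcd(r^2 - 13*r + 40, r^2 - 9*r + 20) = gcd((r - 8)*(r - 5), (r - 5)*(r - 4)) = r - 5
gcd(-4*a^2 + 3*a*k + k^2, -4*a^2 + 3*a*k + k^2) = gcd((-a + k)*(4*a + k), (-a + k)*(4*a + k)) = 4*a^2 - 3*a*k - k^2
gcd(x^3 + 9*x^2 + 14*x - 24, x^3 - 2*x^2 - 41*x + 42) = x^2 + 5*x - 6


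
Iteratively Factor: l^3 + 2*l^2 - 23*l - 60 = (l - 5)*(l^2 + 7*l + 12) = (l - 5)*(l + 4)*(l + 3)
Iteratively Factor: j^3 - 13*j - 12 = (j + 1)*(j^2 - j - 12) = (j + 1)*(j + 3)*(j - 4)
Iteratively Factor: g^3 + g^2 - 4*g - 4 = (g + 2)*(g^2 - g - 2) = (g - 2)*(g + 2)*(g + 1)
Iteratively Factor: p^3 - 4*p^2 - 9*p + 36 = (p + 3)*(p^2 - 7*p + 12) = (p - 4)*(p + 3)*(p - 3)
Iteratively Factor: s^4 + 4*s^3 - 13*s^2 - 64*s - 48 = (s - 4)*(s^3 + 8*s^2 + 19*s + 12) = (s - 4)*(s + 1)*(s^2 + 7*s + 12) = (s - 4)*(s + 1)*(s + 4)*(s + 3)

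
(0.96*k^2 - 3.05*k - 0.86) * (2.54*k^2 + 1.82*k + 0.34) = 2.4384*k^4 - 5.9998*k^3 - 7.409*k^2 - 2.6022*k - 0.2924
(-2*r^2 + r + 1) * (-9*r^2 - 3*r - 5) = 18*r^4 - 3*r^3 - 2*r^2 - 8*r - 5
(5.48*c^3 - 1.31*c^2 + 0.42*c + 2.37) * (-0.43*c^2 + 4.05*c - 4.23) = -2.3564*c^5 + 22.7573*c^4 - 28.6665*c^3 + 6.2232*c^2 + 7.8219*c - 10.0251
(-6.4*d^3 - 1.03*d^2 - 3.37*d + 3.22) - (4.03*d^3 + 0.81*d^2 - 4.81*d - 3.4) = -10.43*d^3 - 1.84*d^2 + 1.44*d + 6.62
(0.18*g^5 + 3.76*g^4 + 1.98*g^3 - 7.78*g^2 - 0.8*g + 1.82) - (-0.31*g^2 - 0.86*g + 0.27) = 0.18*g^5 + 3.76*g^4 + 1.98*g^3 - 7.47*g^2 + 0.0599999999999999*g + 1.55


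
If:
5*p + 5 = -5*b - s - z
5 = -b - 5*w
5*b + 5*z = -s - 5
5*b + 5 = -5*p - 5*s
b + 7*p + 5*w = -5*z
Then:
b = -317/212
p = 20/53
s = 25/212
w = -743/1060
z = 25/53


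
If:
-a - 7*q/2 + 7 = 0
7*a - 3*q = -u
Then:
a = 42/55 - 7*u/55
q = 2*u/55 + 98/55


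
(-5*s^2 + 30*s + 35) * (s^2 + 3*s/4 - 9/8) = -5*s^4 + 105*s^3/4 + 505*s^2/8 - 15*s/2 - 315/8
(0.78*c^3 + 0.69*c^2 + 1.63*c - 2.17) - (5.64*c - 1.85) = 0.78*c^3 + 0.69*c^2 - 4.01*c - 0.32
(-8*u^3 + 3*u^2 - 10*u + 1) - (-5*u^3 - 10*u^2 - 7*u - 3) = -3*u^3 + 13*u^2 - 3*u + 4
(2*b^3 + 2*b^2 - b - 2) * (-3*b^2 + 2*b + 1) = -6*b^5 - 2*b^4 + 9*b^3 + 6*b^2 - 5*b - 2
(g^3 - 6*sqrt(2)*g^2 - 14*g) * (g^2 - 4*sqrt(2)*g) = g^5 - 10*sqrt(2)*g^4 + 34*g^3 + 56*sqrt(2)*g^2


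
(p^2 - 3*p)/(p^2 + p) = (p - 3)/(p + 1)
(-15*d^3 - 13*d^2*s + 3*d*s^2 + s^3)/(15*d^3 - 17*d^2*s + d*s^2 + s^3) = (d + s)/(-d + s)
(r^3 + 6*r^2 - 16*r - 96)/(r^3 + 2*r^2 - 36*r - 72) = (r^2 - 16)/(r^2 - 4*r - 12)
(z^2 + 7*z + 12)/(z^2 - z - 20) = (z + 3)/(z - 5)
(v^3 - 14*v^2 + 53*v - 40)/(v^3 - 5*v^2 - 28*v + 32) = (v - 5)/(v + 4)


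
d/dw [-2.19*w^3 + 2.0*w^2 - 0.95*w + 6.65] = -6.57*w^2 + 4.0*w - 0.95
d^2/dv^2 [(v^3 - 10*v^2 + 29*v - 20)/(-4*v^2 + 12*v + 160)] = 6*(-4*v^3 + 75*v^2 - 705*v + 1705)/(v^6 - 9*v^5 - 93*v^4 + 693*v^3 + 3720*v^2 - 14400*v - 64000)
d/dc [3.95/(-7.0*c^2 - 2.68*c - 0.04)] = (55.3*c + 10.586)/(7.0*c^2 + 2.68*c + 0.04)^2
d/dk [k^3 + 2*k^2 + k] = 3*k^2 + 4*k + 1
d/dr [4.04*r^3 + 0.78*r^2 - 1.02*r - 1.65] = 12.12*r^2 + 1.56*r - 1.02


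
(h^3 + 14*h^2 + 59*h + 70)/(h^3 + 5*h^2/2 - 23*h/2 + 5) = 2*(h^2 + 9*h + 14)/(2*h^2 - 5*h + 2)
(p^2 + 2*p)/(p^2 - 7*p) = (p + 2)/(p - 7)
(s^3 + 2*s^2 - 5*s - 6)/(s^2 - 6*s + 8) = (s^2 + 4*s + 3)/(s - 4)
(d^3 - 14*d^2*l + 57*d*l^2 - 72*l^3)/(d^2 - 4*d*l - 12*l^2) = (-d^3 + 14*d^2*l - 57*d*l^2 + 72*l^3)/(-d^2 + 4*d*l + 12*l^2)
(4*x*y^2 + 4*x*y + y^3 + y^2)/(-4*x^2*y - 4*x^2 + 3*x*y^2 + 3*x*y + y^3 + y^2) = -y/(x - y)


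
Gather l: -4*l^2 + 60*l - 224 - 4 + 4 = -4*l^2 + 60*l - 224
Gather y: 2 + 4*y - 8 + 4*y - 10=8*y - 16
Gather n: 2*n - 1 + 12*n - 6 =14*n - 7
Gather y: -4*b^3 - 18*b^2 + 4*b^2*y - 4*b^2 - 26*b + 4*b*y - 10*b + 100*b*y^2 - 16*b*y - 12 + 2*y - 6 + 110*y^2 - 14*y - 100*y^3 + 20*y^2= -4*b^3 - 22*b^2 - 36*b - 100*y^3 + y^2*(100*b + 130) + y*(4*b^2 - 12*b - 12) - 18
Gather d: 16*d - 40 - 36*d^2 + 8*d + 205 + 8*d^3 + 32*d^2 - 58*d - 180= 8*d^3 - 4*d^2 - 34*d - 15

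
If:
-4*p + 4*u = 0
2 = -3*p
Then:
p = -2/3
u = -2/3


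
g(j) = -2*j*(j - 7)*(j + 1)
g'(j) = -2*j*(j - 7) - 2*j*(j + 1) - 2*(j - 7)*(j + 1) = -6*j^2 + 24*j + 14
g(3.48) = 109.76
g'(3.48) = 24.86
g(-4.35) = 330.80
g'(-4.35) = -203.94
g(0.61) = 12.55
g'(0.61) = 26.41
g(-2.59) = 78.99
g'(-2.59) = -88.41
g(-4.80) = 430.46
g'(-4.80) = -239.44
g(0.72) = 15.55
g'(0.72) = 28.17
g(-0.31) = -3.13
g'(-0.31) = 5.98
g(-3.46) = 178.06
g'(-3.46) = -140.87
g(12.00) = -1560.00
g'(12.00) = -562.00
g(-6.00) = 780.00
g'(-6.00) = -346.00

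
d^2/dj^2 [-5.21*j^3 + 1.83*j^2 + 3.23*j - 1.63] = 3.66 - 31.26*j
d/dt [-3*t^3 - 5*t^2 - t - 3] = -9*t^2 - 10*t - 1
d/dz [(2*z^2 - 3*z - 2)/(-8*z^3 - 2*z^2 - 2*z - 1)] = (16*z^4 - 48*z^3 - 58*z^2 - 12*z - 1)/(64*z^6 + 32*z^5 + 36*z^4 + 24*z^3 + 8*z^2 + 4*z + 1)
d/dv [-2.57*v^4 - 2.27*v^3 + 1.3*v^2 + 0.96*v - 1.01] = -10.28*v^3 - 6.81*v^2 + 2.6*v + 0.96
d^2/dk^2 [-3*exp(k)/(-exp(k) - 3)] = 9*(3 - exp(k))*exp(k)/(exp(3*k) + 9*exp(2*k) + 27*exp(k) + 27)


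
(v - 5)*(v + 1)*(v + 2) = v^3 - 2*v^2 - 13*v - 10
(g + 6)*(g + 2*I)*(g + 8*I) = g^3 + 6*g^2 + 10*I*g^2 - 16*g + 60*I*g - 96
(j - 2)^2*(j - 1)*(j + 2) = j^4 - 3*j^3 - 2*j^2 + 12*j - 8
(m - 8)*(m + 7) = m^2 - m - 56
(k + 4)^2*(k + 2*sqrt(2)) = k^3 + 2*sqrt(2)*k^2 + 8*k^2 + 16*k + 16*sqrt(2)*k + 32*sqrt(2)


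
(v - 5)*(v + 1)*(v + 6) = v^3 + 2*v^2 - 29*v - 30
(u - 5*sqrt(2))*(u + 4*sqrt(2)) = u^2 - sqrt(2)*u - 40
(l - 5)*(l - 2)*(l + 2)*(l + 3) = l^4 - 2*l^3 - 19*l^2 + 8*l + 60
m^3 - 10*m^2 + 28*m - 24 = (m - 6)*(m - 2)^2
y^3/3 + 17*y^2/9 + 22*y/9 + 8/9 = (y/3 + 1/3)*(y + 2/3)*(y + 4)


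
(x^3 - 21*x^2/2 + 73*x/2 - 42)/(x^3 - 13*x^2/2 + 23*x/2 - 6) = (2*x^2 - 13*x + 21)/(2*x^2 - 5*x + 3)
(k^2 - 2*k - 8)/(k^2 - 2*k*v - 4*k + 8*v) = (-k - 2)/(-k + 2*v)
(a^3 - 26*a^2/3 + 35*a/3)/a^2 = a - 26/3 + 35/(3*a)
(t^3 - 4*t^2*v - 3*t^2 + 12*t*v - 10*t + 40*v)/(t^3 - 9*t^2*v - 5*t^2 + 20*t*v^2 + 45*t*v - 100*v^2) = (t + 2)/(t - 5*v)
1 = 1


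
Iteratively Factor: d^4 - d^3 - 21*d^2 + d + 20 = (d - 1)*(d^3 - 21*d - 20) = (d - 1)*(d + 4)*(d^2 - 4*d - 5) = (d - 1)*(d + 1)*(d + 4)*(d - 5)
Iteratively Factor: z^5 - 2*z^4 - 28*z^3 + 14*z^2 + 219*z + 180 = (z + 3)*(z^4 - 5*z^3 - 13*z^2 + 53*z + 60) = (z + 3)^2*(z^3 - 8*z^2 + 11*z + 20) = (z + 1)*(z + 3)^2*(z^2 - 9*z + 20) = (z - 4)*(z + 1)*(z + 3)^2*(z - 5)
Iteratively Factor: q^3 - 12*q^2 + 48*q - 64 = (q - 4)*(q^2 - 8*q + 16) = (q - 4)^2*(q - 4)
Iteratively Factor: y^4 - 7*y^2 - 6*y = (y - 3)*(y^3 + 3*y^2 + 2*y) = y*(y - 3)*(y^2 + 3*y + 2) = y*(y - 3)*(y + 1)*(y + 2)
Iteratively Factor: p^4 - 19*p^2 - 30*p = (p + 2)*(p^3 - 2*p^2 - 15*p) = (p - 5)*(p + 2)*(p^2 + 3*p) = (p - 5)*(p + 2)*(p + 3)*(p)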